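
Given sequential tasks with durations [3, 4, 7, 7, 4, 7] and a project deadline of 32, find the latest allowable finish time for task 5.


LF(activity 5) = deadline - sum of successor durations
Successors: activities 6 through 6 with durations [7]
Sum of successor durations = 7
LF = 32 - 7 = 25

25


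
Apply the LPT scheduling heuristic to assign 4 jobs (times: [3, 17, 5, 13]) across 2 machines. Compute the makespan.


Sort jobs in decreasing order (LPT): [17, 13, 5, 3]
Assign each job to the least loaded machine:
  Machine 1: jobs [17, 3], load = 20
  Machine 2: jobs [13, 5], load = 18
Makespan = max load = 20

20


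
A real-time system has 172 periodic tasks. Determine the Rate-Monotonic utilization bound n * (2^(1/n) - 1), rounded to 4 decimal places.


Compute 2^(1/172) = 1.0040380565
Subtract 1: 1.0040380565 - 1 = 0.0040380565
Multiply by n: 172 * 0.0040380565 = 0.6945457180
Round to 4 dp: 0.6945

0.6945


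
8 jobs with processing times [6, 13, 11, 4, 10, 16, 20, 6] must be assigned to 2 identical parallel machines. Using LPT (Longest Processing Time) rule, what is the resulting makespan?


Sort jobs in decreasing order (LPT): [20, 16, 13, 11, 10, 6, 6, 4]
Assign each job to the least loaded machine:
  Machine 1: jobs [20, 11, 6, 6], load = 43
  Machine 2: jobs [16, 13, 10, 4], load = 43
Makespan = max load = 43

43


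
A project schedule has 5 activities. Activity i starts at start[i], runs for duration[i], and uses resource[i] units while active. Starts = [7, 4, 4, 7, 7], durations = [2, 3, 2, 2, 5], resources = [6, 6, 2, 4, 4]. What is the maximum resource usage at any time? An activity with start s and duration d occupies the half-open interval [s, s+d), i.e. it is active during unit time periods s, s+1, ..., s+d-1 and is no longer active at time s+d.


Each activity i is active on [start_i, start_i + duration_i).
Compute total resource usage per time slot:
  t=0: active resources = [], total = 0
  t=1: active resources = [], total = 0
  t=2: active resources = [], total = 0
  t=3: active resources = [], total = 0
  t=4: active resources = [6, 2], total = 8
  t=5: active resources = [6, 2], total = 8
  t=6: active resources = [6], total = 6
  t=7: active resources = [6, 4, 4], total = 14
  t=8: active resources = [6, 4, 4], total = 14
  t=9: active resources = [4], total = 4
  t=10: active resources = [4], total = 4
  t=11: active resources = [4], total = 4
Peak resource demand = 14

14


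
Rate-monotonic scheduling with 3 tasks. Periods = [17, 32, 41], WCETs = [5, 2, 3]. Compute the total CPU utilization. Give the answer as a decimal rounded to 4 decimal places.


Compute individual utilizations (exact fractions):
  Task 1: C/T = 5/17 (approx. 0.2941)
  Task 2: C/T = 2/32 = 1/16 (approx. 0.0625)
  Task 3: C/T = 3/41 (approx. 0.0732)
Total utilization U = 5/17 + 1/16 + 3/41 = 4793/11152
Rounded to 4 decimal places: U = 0.4298
RM (Liu & Layland) bound for 3 tasks = 0.779763; compare with U = 4793/11152 (approx. 0.429788)
U <= bound, so schedulable by RM sufficient condition.

0.4298


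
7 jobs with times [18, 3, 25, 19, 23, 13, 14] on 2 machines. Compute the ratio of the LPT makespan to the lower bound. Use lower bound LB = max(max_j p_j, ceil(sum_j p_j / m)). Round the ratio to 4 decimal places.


LPT order: [25, 23, 19, 18, 14, 13, 3]
Machine loads after assignment: [59, 56]
LPT makespan = 59
Lower bound = max(max_job, ceil(total/2)) = max(25, 58) = 58
Ratio = 59 / 58 = 1.0172

1.0172


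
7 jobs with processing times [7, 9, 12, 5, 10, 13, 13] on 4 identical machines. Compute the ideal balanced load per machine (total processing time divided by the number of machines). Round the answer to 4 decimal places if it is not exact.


Total processing time = 7 + 9 + 12 + 5 + 10 + 13 + 13 = 69
Number of machines = 4
Ideal balanced load = 69 / 4 = 17.25

17.25


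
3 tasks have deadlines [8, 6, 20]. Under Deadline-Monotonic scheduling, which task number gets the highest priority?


Sort tasks by relative deadline (ascending):
  Task 2: deadline = 6
  Task 1: deadline = 8
  Task 3: deadline = 20
Priority order (highest first): [2, 1, 3]
Highest priority task = 2

2


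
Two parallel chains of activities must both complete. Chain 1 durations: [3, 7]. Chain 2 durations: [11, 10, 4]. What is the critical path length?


Path A total = 3 + 7 = 10
Path B total = 11 + 10 + 4 = 25
Critical path = longest path = max(10, 25) = 25

25


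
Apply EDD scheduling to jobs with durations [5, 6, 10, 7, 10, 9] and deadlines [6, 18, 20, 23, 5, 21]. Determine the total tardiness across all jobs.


Sort by due date (EDD order): [(10, 5), (5, 6), (6, 18), (10, 20), (9, 21), (7, 23)]
Compute completion times and tardiness:
  Job 1: p=10, d=5, C=10, tardiness=max(0,10-5)=5
  Job 2: p=5, d=6, C=15, tardiness=max(0,15-6)=9
  Job 3: p=6, d=18, C=21, tardiness=max(0,21-18)=3
  Job 4: p=10, d=20, C=31, tardiness=max(0,31-20)=11
  Job 5: p=9, d=21, C=40, tardiness=max(0,40-21)=19
  Job 6: p=7, d=23, C=47, tardiness=max(0,47-23)=24
Total tardiness = 71

71


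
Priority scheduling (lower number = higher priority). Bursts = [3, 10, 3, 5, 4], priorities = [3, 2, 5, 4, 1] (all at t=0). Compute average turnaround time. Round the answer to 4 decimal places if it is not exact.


Sort by priority (ascending = highest first):
Order: [(1, 4), (2, 10), (3, 3), (4, 5), (5, 3)]
Completion times:
  Priority 1, burst=4, C=4
  Priority 2, burst=10, C=14
  Priority 3, burst=3, C=17
  Priority 4, burst=5, C=22
  Priority 5, burst=3, C=25
Average turnaround = 82/5 = 16.4

16.4


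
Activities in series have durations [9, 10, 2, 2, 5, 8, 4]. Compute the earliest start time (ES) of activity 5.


Activity 5 starts after activities 1 through 4 complete.
Predecessor durations: [9, 10, 2, 2]
ES = 9 + 10 + 2 + 2 = 23

23


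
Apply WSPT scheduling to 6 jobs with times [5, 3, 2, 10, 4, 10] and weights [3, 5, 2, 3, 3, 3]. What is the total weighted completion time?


Compute p/w ratios and sort ascending (WSPT): [(3, 5), (2, 2), (4, 3), (5, 3), (10, 3), (10, 3)]
Compute weighted completion times:
  Job (p=3,w=5): C=3, w*C=5*3=15
  Job (p=2,w=2): C=5, w*C=2*5=10
  Job (p=4,w=3): C=9, w*C=3*9=27
  Job (p=5,w=3): C=14, w*C=3*14=42
  Job (p=10,w=3): C=24, w*C=3*24=72
  Job (p=10,w=3): C=34, w*C=3*34=102
Total weighted completion time = 268

268


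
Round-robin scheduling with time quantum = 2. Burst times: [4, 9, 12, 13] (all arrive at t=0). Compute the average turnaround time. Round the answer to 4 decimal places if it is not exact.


Time quantum = 2
Execution trace:
  J1 runs 2 units, time = 2
  J2 runs 2 units, time = 4
  J3 runs 2 units, time = 6
  J4 runs 2 units, time = 8
  J1 runs 2 units, time = 10
  J2 runs 2 units, time = 12
  J3 runs 2 units, time = 14
  J4 runs 2 units, time = 16
  J2 runs 2 units, time = 18
  J3 runs 2 units, time = 20
  J4 runs 2 units, time = 22
  J2 runs 2 units, time = 24
  J3 runs 2 units, time = 26
  J4 runs 2 units, time = 28
  J2 runs 1 units, time = 29
  J3 runs 2 units, time = 31
  J4 runs 2 units, time = 33
  J3 runs 2 units, time = 35
  J4 runs 2 units, time = 37
  J4 runs 1 units, time = 38
Finish times: [10, 29, 35, 38]
Average turnaround = 112/4 = 28.0

28.0


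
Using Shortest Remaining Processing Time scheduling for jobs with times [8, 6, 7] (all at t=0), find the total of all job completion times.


Since all jobs arrive at t=0, SRPT equals SPT ordering.
SPT order: [6, 7, 8]
Completion times:
  Job 1: p=6, C=6
  Job 2: p=7, C=13
  Job 3: p=8, C=21
Total completion time = 6 + 13 + 21 = 40

40


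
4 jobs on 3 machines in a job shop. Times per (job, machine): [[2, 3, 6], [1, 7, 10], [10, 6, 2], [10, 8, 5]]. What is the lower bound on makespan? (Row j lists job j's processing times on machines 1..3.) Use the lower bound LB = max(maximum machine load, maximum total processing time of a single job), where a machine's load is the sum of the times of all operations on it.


Machine loads:
  Machine 1: 2 + 1 + 10 + 10 = 23
  Machine 2: 3 + 7 + 6 + 8 = 24
  Machine 3: 6 + 10 + 2 + 5 = 23
Max machine load = 24
Job totals:
  Job 1: 11
  Job 2: 18
  Job 3: 18
  Job 4: 23
Max job total = 23
Lower bound = max(24, 23) = 24

24


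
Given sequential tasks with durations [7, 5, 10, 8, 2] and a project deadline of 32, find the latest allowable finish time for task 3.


LF(activity 3) = deadline - sum of successor durations
Successors: activities 4 through 5 with durations [8, 2]
Sum of successor durations = 10
LF = 32 - 10 = 22

22


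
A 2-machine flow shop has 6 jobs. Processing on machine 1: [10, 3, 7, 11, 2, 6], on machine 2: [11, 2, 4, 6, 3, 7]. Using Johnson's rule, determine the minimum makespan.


Apply Johnson's rule:
  Group 1 (a <= b): [(5, 2, 3), (6, 6, 7), (1, 10, 11)]
  Group 2 (a > b): [(4, 11, 6), (3, 7, 4), (2, 3, 2)]
Optimal job order: [5, 6, 1, 4, 3, 2]
Schedule:
  Job 5: M1 done at 2, M2 done at 5
  Job 6: M1 done at 8, M2 done at 15
  Job 1: M1 done at 18, M2 done at 29
  Job 4: M1 done at 29, M2 done at 35
  Job 3: M1 done at 36, M2 done at 40
  Job 2: M1 done at 39, M2 done at 42
Makespan = 42

42


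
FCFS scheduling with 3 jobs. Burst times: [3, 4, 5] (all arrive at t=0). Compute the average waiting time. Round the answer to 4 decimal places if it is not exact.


FCFS order (as given): [3, 4, 5]
Waiting times:
  Job 1: wait = 0
  Job 2: wait = 3
  Job 3: wait = 7
Sum of waiting times = 10
Average waiting time = 10/3 = 3.3333

3.3333


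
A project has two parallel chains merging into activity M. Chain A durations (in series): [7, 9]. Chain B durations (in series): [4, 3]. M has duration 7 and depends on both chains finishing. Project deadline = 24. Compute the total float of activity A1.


Forward pass: ES(A1) = sum of predecessors on chain A = 0
EF = ES + duration = 0 + 7 = 7
Backward pass: LF(M) = deadline = 24; LS(M) = 24 - 7 = 17
LF(A1) = LS(M) - sum(successors on chain A) = 17 - 9 = 8
LS = LF - duration = 8 - 7 = 1
Total float = LS - ES = 1 - 0 = 1

1


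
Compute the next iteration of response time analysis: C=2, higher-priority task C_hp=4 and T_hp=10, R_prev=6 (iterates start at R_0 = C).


R_next = C + ceil(R_prev / T_hp) * C_hp
ceil(6 / 10) = ceil(0.6) = 1
Interference = 1 * 4 = 4
R_next = 2 + 4 = 6
R_next = R_prev, so the iteration has converged (response time = 6).

6


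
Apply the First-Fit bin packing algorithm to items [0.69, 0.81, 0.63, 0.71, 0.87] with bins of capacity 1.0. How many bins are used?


Place items sequentially using First-Fit:
  Item 0.69 -> new Bin 1
  Item 0.81 -> new Bin 2
  Item 0.63 -> new Bin 3
  Item 0.71 -> new Bin 4
  Item 0.87 -> new Bin 5
Total bins used = 5

5


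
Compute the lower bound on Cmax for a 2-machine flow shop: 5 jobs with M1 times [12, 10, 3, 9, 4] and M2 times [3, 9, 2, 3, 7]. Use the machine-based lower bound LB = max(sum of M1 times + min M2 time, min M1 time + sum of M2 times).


LB1 = sum(M1 times) + min(M2 times) = 38 + 2 = 40
LB2 = min(M1 times) + sum(M2 times) = 3 + 24 = 27
Lower bound = max(LB1, LB2) = max(40, 27) = 40

40


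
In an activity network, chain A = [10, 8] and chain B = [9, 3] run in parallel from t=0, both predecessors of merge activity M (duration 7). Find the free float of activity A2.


ES(A2) = sum of predecessors on chain A = 10
EF(A2) = ES + duration = 10 + 8 = 18
Successor of A2 is M. ES(M) = max(sum(A), sum(B)) = max(18, 12) = 18
Free float = ES(successor) - EF(current) = 18 - 18 = 0

0


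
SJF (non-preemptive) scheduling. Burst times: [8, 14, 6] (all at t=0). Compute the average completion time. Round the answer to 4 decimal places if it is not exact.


SJF order (ascending): [6, 8, 14]
Completion times:
  Job 1: burst=6, C=6
  Job 2: burst=8, C=14
  Job 3: burst=14, C=28
Average completion = 48/3 = 16.0

16.0


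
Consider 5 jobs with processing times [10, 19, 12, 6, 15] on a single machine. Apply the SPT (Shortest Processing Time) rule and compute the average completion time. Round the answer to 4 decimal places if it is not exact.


Sort jobs by processing time (SPT order): [6, 10, 12, 15, 19]
Compute completion times sequentially:
  Job 1: processing = 6, completes at 6
  Job 2: processing = 10, completes at 16
  Job 3: processing = 12, completes at 28
  Job 4: processing = 15, completes at 43
  Job 5: processing = 19, completes at 62
Sum of completion times = 155
Average completion time = 155/5 = 31.0

31.0


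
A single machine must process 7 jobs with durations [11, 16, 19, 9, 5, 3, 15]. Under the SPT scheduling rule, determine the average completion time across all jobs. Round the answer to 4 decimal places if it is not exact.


Sort jobs by processing time (SPT order): [3, 5, 9, 11, 15, 16, 19]
Compute completion times sequentially:
  Job 1: processing = 3, completes at 3
  Job 2: processing = 5, completes at 8
  Job 3: processing = 9, completes at 17
  Job 4: processing = 11, completes at 28
  Job 5: processing = 15, completes at 43
  Job 6: processing = 16, completes at 59
  Job 7: processing = 19, completes at 78
Sum of completion times = 236
Average completion time = 236/7 = 33.7143

33.7143


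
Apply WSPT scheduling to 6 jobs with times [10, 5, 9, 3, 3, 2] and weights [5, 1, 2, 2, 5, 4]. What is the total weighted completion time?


Compute p/w ratios and sort ascending (WSPT): [(2, 4), (3, 5), (3, 2), (10, 5), (9, 2), (5, 1)]
Compute weighted completion times:
  Job (p=2,w=4): C=2, w*C=4*2=8
  Job (p=3,w=5): C=5, w*C=5*5=25
  Job (p=3,w=2): C=8, w*C=2*8=16
  Job (p=10,w=5): C=18, w*C=5*18=90
  Job (p=9,w=2): C=27, w*C=2*27=54
  Job (p=5,w=1): C=32, w*C=1*32=32
Total weighted completion time = 225

225


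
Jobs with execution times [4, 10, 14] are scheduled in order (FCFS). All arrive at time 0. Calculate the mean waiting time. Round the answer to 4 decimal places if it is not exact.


FCFS order (as given): [4, 10, 14]
Waiting times:
  Job 1: wait = 0
  Job 2: wait = 4
  Job 3: wait = 14
Sum of waiting times = 18
Average waiting time = 18/3 = 6.0

6.0


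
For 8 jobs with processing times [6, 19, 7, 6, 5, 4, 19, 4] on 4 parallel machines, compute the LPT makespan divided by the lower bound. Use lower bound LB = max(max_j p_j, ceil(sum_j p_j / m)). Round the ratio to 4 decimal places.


LPT order: [19, 19, 7, 6, 6, 5, 4, 4]
Machine loads after assignment: [19, 19, 16, 16]
LPT makespan = 19
Lower bound = max(max_job, ceil(total/4)) = max(19, 18) = 19
Ratio = 19 / 19 = 1.0

1.0


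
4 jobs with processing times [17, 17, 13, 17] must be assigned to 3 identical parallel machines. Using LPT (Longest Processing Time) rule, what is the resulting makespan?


Sort jobs in decreasing order (LPT): [17, 17, 17, 13]
Assign each job to the least loaded machine:
  Machine 1: jobs [17, 13], load = 30
  Machine 2: jobs [17], load = 17
  Machine 3: jobs [17], load = 17
Makespan = max load = 30

30


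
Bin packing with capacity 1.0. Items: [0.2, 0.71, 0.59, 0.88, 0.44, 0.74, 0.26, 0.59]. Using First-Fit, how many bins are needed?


Place items sequentially using First-Fit:
  Item 0.2 -> new Bin 1
  Item 0.71 -> Bin 1 (now 0.91)
  Item 0.59 -> new Bin 2
  Item 0.88 -> new Bin 3
  Item 0.44 -> new Bin 4
  Item 0.74 -> new Bin 5
  Item 0.26 -> Bin 2 (now 0.85)
  Item 0.59 -> new Bin 6
Total bins used = 6

6


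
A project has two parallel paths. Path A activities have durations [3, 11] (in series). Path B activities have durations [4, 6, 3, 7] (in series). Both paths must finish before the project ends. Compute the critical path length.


Path A total = 3 + 11 = 14
Path B total = 4 + 6 + 3 + 7 = 20
Critical path = longest path = max(14, 20) = 20

20


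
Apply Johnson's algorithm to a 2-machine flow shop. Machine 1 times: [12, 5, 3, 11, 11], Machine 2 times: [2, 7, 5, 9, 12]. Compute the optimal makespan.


Apply Johnson's rule:
  Group 1 (a <= b): [(3, 3, 5), (2, 5, 7), (5, 11, 12)]
  Group 2 (a > b): [(4, 11, 9), (1, 12, 2)]
Optimal job order: [3, 2, 5, 4, 1]
Schedule:
  Job 3: M1 done at 3, M2 done at 8
  Job 2: M1 done at 8, M2 done at 15
  Job 5: M1 done at 19, M2 done at 31
  Job 4: M1 done at 30, M2 done at 40
  Job 1: M1 done at 42, M2 done at 44
Makespan = 44

44


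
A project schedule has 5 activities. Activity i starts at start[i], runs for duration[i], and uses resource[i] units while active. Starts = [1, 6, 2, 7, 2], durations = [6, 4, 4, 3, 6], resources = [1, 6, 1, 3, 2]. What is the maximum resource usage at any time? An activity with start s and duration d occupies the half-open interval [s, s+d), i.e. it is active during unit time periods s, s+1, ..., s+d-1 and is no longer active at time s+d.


Each activity i is active on [start_i, start_i + duration_i).
Compute total resource usage per time slot:
  t=0: active resources = [], total = 0
  t=1: active resources = [1], total = 1
  t=2: active resources = [1, 1, 2], total = 4
  t=3: active resources = [1, 1, 2], total = 4
  t=4: active resources = [1, 1, 2], total = 4
  t=5: active resources = [1, 1, 2], total = 4
  t=6: active resources = [1, 6, 2], total = 9
  t=7: active resources = [6, 3, 2], total = 11
  t=8: active resources = [6, 3], total = 9
  t=9: active resources = [6, 3], total = 9
Peak resource demand = 11

11


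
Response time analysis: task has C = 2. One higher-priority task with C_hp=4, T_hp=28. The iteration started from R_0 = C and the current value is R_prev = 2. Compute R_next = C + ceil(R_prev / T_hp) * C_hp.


R_next = C + ceil(R_prev / T_hp) * C_hp
ceil(2 / 28) = ceil(0.0714) = 1
Interference = 1 * 4 = 4
R_next = 2 + 4 = 6

6


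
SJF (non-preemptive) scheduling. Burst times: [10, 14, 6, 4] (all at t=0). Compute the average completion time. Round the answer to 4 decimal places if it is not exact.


SJF order (ascending): [4, 6, 10, 14]
Completion times:
  Job 1: burst=4, C=4
  Job 2: burst=6, C=10
  Job 3: burst=10, C=20
  Job 4: burst=14, C=34
Average completion = 68/4 = 17.0

17.0


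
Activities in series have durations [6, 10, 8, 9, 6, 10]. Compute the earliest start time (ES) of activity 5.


Activity 5 starts after activities 1 through 4 complete.
Predecessor durations: [6, 10, 8, 9]
ES = 6 + 10 + 8 + 9 = 33

33


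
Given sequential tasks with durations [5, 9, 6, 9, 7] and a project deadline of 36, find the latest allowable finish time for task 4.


LF(activity 4) = deadline - sum of successor durations
Successors: activities 5 through 5 with durations [7]
Sum of successor durations = 7
LF = 36 - 7 = 29

29


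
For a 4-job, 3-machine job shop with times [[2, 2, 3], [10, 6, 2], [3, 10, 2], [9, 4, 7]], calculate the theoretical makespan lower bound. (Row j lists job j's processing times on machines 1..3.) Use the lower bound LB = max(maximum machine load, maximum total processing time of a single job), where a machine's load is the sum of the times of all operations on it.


Machine loads:
  Machine 1: 2 + 10 + 3 + 9 = 24
  Machine 2: 2 + 6 + 10 + 4 = 22
  Machine 3: 3 + 2 + 2 + 7 = 14
Max machine load = 24
Job totals:
  Job 1: 7
  Job 2: 18
  Job 3: 15
  Job 4: 20
Max job total = 20
Lower bound = max(24, 20) = 24

24


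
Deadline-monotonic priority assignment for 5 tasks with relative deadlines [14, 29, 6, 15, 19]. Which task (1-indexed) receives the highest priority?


Sort tasks by relative deadline (ascending):
  Task 3: deadline = 6
  Task 1: deadline = 14
  Task 4: deadline = 15
  Task 5: deadline = 19
  Task 2: deadline = 29
Priority order (highest first): [3, 1, 4, 5, 2]
Highest priority task = 3

3


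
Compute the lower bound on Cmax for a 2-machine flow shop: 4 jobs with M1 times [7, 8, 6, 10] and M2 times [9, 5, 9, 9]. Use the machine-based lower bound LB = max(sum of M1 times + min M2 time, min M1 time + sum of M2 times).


LB1 = sum(M1 times) + min(M2 times) = 31 + 5 = 36
LB2 = min(M1 times) + sum(M2 times) = 6 + 32 = 38
Lower bound = max(LB1, LB2) = max(36, 38) = 38

38


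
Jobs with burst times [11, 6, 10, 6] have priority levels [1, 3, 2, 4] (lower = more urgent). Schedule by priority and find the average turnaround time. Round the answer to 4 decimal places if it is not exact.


Sort by priority (ascending = highest first):
Order: [(1, 11), (2, 10), (3, 6), (4, 6)]
Completion times:
  Priority 1, burst=11, C=11
  Priority 2, burst=10, C=21
  Priority 3, burst=6, C=27
  Priority 4, burst=6, C=33
Average turnaround = 92/4 = 23.0

23.0


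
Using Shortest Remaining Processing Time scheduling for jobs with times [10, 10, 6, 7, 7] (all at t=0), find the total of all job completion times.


Since all jobs arrive at t=0, SRPT equals SPT ordering.
SPT order: [6, 7, 7, 10, 10]
Completion times:
  Job 1: p=6, C=6
  Job 2: p=7, C=13
  Job 3: p=7, C=20
  Job 4: p=10, C=30
  Job 5: p=10, C=40
Total completion time = 6 + 13 + 20 + 30 + 40 = 109

109


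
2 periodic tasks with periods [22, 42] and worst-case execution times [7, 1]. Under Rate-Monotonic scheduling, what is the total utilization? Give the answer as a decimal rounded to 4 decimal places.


Compute individual utilizations (exact fractions):
  Task 1: C/T = 7/22 (approx. 0.3182)
  Task 2: C/T = 1/42 (approx. 0.0238)
Total utilization U = 7/22 + 1/42 = 79/231
Rounded to 4 decimal places: U = 0.3420
RM (Liu & Layland) bound for 2 tasks = 0.828427; compare with U = 79/231 (approx. 0.341991)
U <= bound, so schedulable by RM sufficient condition.

0.3420


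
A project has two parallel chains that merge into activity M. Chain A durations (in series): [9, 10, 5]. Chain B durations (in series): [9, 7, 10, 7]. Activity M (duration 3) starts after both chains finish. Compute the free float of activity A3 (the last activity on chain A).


ES(A3) = sum of predecessors on chain A = 19
EF(A3) = ES + duration = 19 + 5 = 24
Successor of A3 is M. ES(M) = max(sum(A), sum(B)) = max(24, 33) = 33
Free float = ES(successor) - EF(current) = 33 - 24 = 9

9


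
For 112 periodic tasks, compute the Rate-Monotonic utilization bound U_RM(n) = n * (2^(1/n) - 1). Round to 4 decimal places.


Compute 2^(1/112) = 1.0062080044
Subtract 1: 1.0062080044 - 1 = 0.0062080044
Multiply by n: 112 * 0.0062080044 = 0.6952964928
Round to 4 dp: 0.6953

0.6953


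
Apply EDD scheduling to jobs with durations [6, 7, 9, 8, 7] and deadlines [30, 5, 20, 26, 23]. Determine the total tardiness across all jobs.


Sort by due date (EDD order): [(7, 5), (9, 20), (7, 23), (8, 26), (6, 30)]
Compute completion times and tardiness:
  Job 1: p=7, d=5, C=7, tardiness=max(0,7-5)=2
  Job 2: p=9, d=20, C=16, tardiness=max(0,16-20)=0
  Job 3: p=7, d=23, C=23, tardiness=max(0,23-23)=0
  Job 4: p=8, d=26, C=31, tardiness=max(0,31-26)=5
  Job 5: p=6, d=30, C=37, tardiness=max(0,37-30)=7
Total tardiness = 14

14


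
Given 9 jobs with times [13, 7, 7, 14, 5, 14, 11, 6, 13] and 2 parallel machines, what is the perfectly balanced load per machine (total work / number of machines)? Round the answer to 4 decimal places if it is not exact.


Total processing time = 13 + 7 + 7 + 14 + 5 + 14 + 11 + 6 + 13 = 90
Number of machines = 2
Ideal balanced load = 90 / 2 = 45.0

45.0


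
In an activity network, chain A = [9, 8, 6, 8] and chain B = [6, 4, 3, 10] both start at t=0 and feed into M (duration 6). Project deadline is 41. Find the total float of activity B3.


Forward pass: ES(B3) = sum of predecessors on chain B = 10
EF = ES + duration = 10 + 3 = 13
Backward pass: LF(M) = deadline = 41; LS(M) = 41 - 6 = 35
LF(B3) = LS(M) - sum(successors on chain B) = 35 - 10 = 25
LS = LF - duration = 25 - 3 = 22
Total float = LS - ES = 22 - 10 = 12

12


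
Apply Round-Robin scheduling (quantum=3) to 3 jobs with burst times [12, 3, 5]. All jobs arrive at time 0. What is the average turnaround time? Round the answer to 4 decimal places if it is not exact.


Time quantum = 3
Execution trace:
  J1 runs 3 units, time = 3
  J2 runs 3 units, time = 6
  J3 runs 3 units, time = 9
  J1 runs 3 units, time = 12
  J3 runs 2 units, time = 14
  J1 runs 3 units, time = 17
  J1 runs 3 units, time = 20
Finish times: [20, 6, 14]
Average turnaround = 40/3 = 13.3333

13.3333


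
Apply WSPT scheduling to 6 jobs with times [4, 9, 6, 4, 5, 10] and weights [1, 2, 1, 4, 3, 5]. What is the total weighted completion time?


Compute p/w ratios and sort ascending (WSPT): [(4, 4), (5, 3), (10, 5), (4, 1), (9, 2), (6, 1)]
Compute weighted completion times:
  Job (p=4,w=4): C=4, w*C=4*4=16
  Job (p=5,w=3): C=9, w*C=3*9=27
  Job (p=10,w=5): C=19, w*C=5*19=95
  Job (p=4,w=1): C=23, w*C=1*23=23
  Job (p=9,w=2): C=32, w*C=2*32=64
  Job (p=6,w=1): C=38, w*C=1*38=38
Total weighted completion time = 263

263


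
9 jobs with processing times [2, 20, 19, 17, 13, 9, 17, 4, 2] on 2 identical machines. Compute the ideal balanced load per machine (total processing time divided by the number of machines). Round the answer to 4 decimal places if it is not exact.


Total processing time = 2 + 20 + 19 + 17 + 13 + 9 + 17 + 4 + 2 = 103
Number of machines = 2
Ideal balanced load = 103 / 2 = 51.5

51.5


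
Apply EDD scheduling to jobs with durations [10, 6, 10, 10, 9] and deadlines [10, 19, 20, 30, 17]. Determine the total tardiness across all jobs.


Sort by due date (EDD order): [(10, 10), (9, 17), (6, 19), (10, 20), (10, 30)]
Compute completion times and tardiness:
  Job 1: p=10, d=10, C=10, tardiness=max(0,10-10)=0
  Job 2: p=9, d=17, C=19, tardiness=max(0,19-17)=2
  Job 3: p=6, d=19, C=25, tardiness=max(0,25-19)=6
  Job 4: p=10, d=20, C=35, tardiness=max(0,35-20)=15
  Job 5: p=10, d=30, C=45, tardiness=max(0,45-30)=15
Total tardiness = 38

38


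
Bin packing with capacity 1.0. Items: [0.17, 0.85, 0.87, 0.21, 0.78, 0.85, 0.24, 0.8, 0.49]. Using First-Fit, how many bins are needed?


Place items sequentially using First-Fit:
  Item 0.17 -> new Bin 1
  Item 0.85 -> new Bin 2
  Item 0.87 -> new Bin 3
  Item 0.21 -> Bin 1 (now 0.38)
  Item 0.78 -> new Bin 4
  Item 0.85 -> new Bin 5
  Item 0.24 -> Bin 1 (now 0.62)
  Item 0.8 -> new Bin 6
  Item 0.49 -> new Bin 7
Total bins used = 7

7


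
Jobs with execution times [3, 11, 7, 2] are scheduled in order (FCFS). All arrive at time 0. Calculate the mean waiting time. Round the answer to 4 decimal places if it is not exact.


FCFS order (as given): [3, 11, 7, 2]
Waiting times:
  Job 1: wait = 0
  Job 2: wait = 3
  Job 3: wait = 14
  Job 4: wait = 21
Sum of waiting times = 38
Average waiting time = 38/4 = 9.5

9.5


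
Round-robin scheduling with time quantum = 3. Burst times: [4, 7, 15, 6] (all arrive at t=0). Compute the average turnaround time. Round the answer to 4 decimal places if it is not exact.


Time quantum = 3
Execution trace:
  J1 runs 3 units, time = 3
  J2 runs 3 units, time = 6
  J3 runs 3 units, time = 9
  J4 runs 3 units, time = 12
  J1 runs 1 units, time = 13
  J2 runs 3 units, time = 16
  J3 runs 3 units, time = 19
  J4 runs 3 units, time = 22
  J2 runs 1 units, time = 23
  J3 runs 3 units, time = 26
  J3 runs 3 units, time = 29
  J3 runs 3 units, time = 32
Finish times: [13, 23, 32, 22]
Average turnaround = 90/4 = 22.5

22.5


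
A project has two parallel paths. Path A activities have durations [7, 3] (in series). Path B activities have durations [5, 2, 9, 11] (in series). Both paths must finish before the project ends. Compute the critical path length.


Path A total = 7 + 3 = 10
Path B total = 5 + 2 + 9 + 11 = 27
Critical path = longest path = max(10, 27) = 27

27


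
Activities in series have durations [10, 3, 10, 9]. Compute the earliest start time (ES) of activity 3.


Activity 3 starts after activities 1 through 2 complete.
Predecessor durations: [10, 3]
ES = 10 + 3 = 13

13


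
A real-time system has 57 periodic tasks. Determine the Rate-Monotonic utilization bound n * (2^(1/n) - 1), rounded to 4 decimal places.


Compute 2^(1/57) = 1.0122347161
Subtract 1: 1.0122347161 - 1 = 0.0122347161
Multiply by n: 57 * 0.0122347161 = 0.6973788177
Round to 4 dp: 0.6974

0.6974


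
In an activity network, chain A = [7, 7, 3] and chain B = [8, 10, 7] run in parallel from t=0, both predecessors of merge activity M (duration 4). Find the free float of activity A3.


ES(A3) = sum of predecessors on chain A = 14
EF(A3) = ES + duration = 14 + 3 = 17
Successor of A3 is M. ES(M) = max(sum(A), sum(B)) = max(17, 25) = 25
Free float = ES(successor) - EF(current) = 25 - 17 = 8

8


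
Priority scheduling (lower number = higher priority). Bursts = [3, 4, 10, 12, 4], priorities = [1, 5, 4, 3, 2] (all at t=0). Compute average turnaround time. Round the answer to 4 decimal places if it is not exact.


Sort by priority (ascending = highest first):
Order: [(1, 3), (2, 4), (3, 12), (4, 10), (5, 4)]
Completion times:
  Priority 1, burst=3, C=3
  Priority 2, burst=4, C=7
  Priority 3, burst=12, C=19
  Priority 4, burst=10, C=29
  Priority 5, burst=4, C=33
Average turnaround = 91/5 = 18.2

18.2


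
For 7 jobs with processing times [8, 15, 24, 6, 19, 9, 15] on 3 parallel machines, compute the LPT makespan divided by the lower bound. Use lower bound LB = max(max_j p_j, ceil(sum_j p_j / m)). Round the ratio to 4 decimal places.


LPT order: [24, 19, 15, 15, 9, 8, 6]
Machine loads after assignment: [32, 34, 30]
LPT makespan = 34
Lower bound = max(max_job, ceil(total/3)) = max(24, 32) = 32
Ratio = 34 / 32 = 1.0625

1.0625


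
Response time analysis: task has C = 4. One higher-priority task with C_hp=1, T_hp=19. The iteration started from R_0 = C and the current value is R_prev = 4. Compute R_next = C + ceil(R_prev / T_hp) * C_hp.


R_next = C + ceil(R_prev / T_hp) * C_hp
ceil(4 / 19) = ceil(0.2105) = 1
Interference = 1 * 1 = 1
R_next = 4 + 1 = 5

5


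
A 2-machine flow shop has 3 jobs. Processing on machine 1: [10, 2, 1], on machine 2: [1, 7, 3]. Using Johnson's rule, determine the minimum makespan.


Apply Johnson's rule:
  Group 1 (a <= b): [(3, 1, 3), (2, 2, 7)]
  Group 2 (a > b): [(1, 10, 1)]
Optimal job order: [3, 2, 1]
Schedule:
  Job 3: M1 done at 1, M2 done at 4
  Job 2: M1 done at 3, M2 done at 11
  Job 1: M1 done at 13, M2 done at 14
Makespan = 14

14


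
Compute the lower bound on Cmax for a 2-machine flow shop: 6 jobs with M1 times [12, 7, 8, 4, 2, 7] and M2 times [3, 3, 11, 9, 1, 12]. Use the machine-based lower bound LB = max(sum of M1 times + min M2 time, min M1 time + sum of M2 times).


LB1 = sum(M1 times) + min(M2 times) = 40 + 1 = 41
LB2 = min(M1 times) + sum(M2 times) = 2 + 39 = 41
Lower bound = max(LB1, LB2) = max(41, 41) = 41

41


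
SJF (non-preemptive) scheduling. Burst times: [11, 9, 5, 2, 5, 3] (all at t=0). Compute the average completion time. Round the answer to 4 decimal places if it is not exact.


SJF order (ascending): [2, 3, 5, 5, 9, 11]
Completion times:
  Job 1: burst=2, C=2
  Job 2: burst=3, C=5
  Job 3: burst=5, C=10
  Job 4: burst=5, C=15
  Job 5: burst=9, C=24
  Job 6: burst=11, C=35
Average completion = 91/6 = 15.1667

15.1667


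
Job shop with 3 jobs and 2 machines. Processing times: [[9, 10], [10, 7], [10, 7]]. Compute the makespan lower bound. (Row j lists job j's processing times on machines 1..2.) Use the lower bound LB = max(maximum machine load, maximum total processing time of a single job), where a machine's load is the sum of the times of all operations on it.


Machine loads:
  Machine 1: 9 + 10 + 10 = 29
  Machine 2: 10 + 7 + 7 = 24
Max machine load = 29
Job totals:
  Job 1: 19
  Job 2: 17
  Job 3: 17
Max job total = 19
Lower bound = max(29, 19) = 29

29


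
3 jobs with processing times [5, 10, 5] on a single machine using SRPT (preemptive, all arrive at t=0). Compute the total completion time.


Since all jobs arrive at t=0, SRPT equals SPT ordering.
SPT order: [5, 5, 10]
Completion times:
  Job 1: p=5, C=5
  Job 2: p=5, C=10
  Job 3: p=10, C=20
Total completion time = 5 + 10 + 20 = 35

35


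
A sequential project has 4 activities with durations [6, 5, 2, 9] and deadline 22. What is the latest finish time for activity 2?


LF(activity 2) = deadline - sum of successor durations
Successors: activities 3 through 4 with durations [2, 9]
Sum of successor durations = 11
LF = 22 - 11 = 11

11


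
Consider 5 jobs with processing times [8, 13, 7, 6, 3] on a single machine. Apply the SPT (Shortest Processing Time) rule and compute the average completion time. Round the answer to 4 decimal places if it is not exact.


Sort jobs by processing time (SPT order): [3, 6, 7, 8, 13]
Compute completion times sequentially:
  Job 1: processing = 3, completes at 3
  Job 2: processing = 6, completes at 9
  Job 3: processing = 7, completes at 16
  Job 4: processing = 8, completes at 24
  Job 5: processing = 13, completes at 37
Sum of completion times = 89
Average completion time = 89/5 = 17.8

17.8


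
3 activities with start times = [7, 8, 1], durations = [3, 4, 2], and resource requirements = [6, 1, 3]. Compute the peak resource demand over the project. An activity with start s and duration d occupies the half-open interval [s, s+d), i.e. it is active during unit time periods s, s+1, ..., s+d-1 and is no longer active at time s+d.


Each activity i is active on [start_i, start_i + duration_i).
Compute total resource usage per time slot:
  t=0: active resources = [], total = 0
  t=1: active resources = [3], total = 3
  t=2: active resources = [3], total = 3
  t=3: active resources = [], total = 0
  t=4: active resources = [], total = 0
  t=5: active resources = [], total = 0
  t=6: active resources = [], total = 0
  t=7: active resources = [6], total = 6
  t=8: active resources = [6, 1], total = 7
  t=9: active resources = [6, 1], total = 7
  t=10: active resources = [1], total = 1
  t=11: active resources = [1], total = 1
Peak resource demand = 7

7


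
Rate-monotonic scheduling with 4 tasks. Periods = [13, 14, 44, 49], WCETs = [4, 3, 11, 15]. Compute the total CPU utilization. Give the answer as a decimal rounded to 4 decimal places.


Compute individual utilizations (exact fractions):
  Task 1: C/T = 4/13 (approx. 0.3077)
  Task 2: C/T = 3/14 (approx. 0.2143)
  Task 3: C/T = 11/44 = 1/4 (approx. 0.25)
  Task 4: C/T = 15/49 (approx. 0.3061)
Total utilization U = 4/13 + 3/14 + 1/4 + 15/49 = 2747/2548
Rounded to 4 decimal places: U = 1.0781
RM (Liu & Layland) bound for 4 tasks = 0.756828; compare with U = 2747/2548 (approx. 1.078100)
U > 1, so the task set is not schedulable (processor overloaded).

1.0781


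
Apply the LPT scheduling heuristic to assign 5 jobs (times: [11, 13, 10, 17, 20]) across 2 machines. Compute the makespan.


Sort jobs in decreasing order (LPT): [20, 17, 13, 11, 10]
Assign each job to the least loaded machine:
  Machine 1: jobs [20, 11], load = 31
  Machine 2: jobs [17, 13, 10], load = 40
Makespan = max load = 40

40


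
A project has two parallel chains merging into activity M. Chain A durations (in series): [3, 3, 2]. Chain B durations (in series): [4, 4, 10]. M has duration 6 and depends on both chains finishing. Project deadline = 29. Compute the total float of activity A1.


Forward pass: ES(A1) = sum of predecessors on chain A = 0
EF = ES + duration = 0 + 3 = 3
Backward pass: LF(M) = deadline = 29; LS(M) = 29 - 6 = 23
LF(A1) = LS(M) - sum(successors on chain A) = 23 - 5 = 18
LS = LF - duration = 18 - 3 = 15
Total float = LS - ES = 15 - 0 = 15

15


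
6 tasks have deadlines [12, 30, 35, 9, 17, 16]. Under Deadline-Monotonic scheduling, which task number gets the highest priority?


Sort tasks by relative deadline (ascending):
  Task 4: deadline = 9
  Task 1: deadline = 12
  Task 6: deadline = 16
  Task 5: deadline = 17
  Task 2: deadline = 30
  Task 3: deadline = 35
Priority order (highest first): [4, 1, 6, 5, 2, 3]
Highest priority task = 4

4


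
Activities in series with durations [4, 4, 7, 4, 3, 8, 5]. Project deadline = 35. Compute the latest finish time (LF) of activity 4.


LF(activity 4) = deadline - sum of successor durations
Successors: activities 5 through 7 with durations [3, 8, 5]
Sum of successor durations = 16
LF = 35 - 16 = 19

19


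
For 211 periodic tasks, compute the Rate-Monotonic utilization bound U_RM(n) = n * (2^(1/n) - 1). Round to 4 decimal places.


Compute 2^(1/211) = 1.0032904594
Subtract 1: 1.0032904594 - 1 = 0.0032904594
Multiply by n: 211 * 0.0032904594 = 0.6942869334
Round to 4 dp: 0.6943

0.6943


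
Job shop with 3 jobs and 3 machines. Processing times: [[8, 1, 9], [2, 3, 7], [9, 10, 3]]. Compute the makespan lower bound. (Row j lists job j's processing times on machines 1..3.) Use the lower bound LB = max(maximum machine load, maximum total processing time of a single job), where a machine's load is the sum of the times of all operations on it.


Machine loads:
  Machine 1: 8 + 2 + 9 = 19
  Machine 2: 1 + 3 + 10 = 14
  Machine 3: 9 + 7 + 3 = 19
Max machine load = 19
Job totals:
  Job 1: 18
  Job 2: 12
  Job 3: 22
Max job total = 22
Lower bound = max(19, 22) = 22

22


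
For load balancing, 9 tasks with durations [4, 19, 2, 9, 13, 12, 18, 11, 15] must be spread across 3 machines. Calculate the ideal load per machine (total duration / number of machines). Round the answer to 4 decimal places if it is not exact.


Total processing time = 4 + 19 + 2 + 9 + 13 + 12 + 18 + 11 + 15 = 103
Number of machines = 3
Ideal balanced load = 103 / 3 = 34.3333

34.3333


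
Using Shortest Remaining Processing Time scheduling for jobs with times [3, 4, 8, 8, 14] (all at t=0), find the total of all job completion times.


Since all jobs arrive at t=0, SRPT equals SPT ordering.
SPT order: [3, 4, 8, 8, 14]
Completion times:
  Job 1: p=3, C=3
  Job 2: p=4, C=7
  Job 3: p=8, C=15
  Job 4: p=8, C=23
  Job 5: p=14, C=37
Total completion time = 3 + 7 + 15 + 23 + 37 = 85

85


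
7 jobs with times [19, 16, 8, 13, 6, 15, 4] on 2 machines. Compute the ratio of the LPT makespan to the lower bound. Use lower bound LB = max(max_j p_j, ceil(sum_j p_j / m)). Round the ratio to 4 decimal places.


LPT order: [19, 16, 15, 13, 8, 6, 4]
Machine loads after assignment: [42, 39]
LPT makespan = 42
Lower bound = max(max_job, ceil(total/2)) = max(19, 41) = 41
Ratio = 42 / 41 = 1.0244

1.0244


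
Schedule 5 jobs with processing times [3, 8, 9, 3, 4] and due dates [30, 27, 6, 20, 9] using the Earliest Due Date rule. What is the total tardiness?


Sort by due date (EDD order): [(9, 6), (4, 9), (3, 20), (8, 27), (3, 30)]
Compute completion times and tardiness:
  Job 1: p=9, d=6, C=9, tardiness=max(0,9-6)=3
  Job 2: p=4, d=9, C=13, tardiness=max(0,13-9)=4
  Job 3: p=3, d=20, C=16, tardiness=max(0,16-20)=0
  Job 4: p=8, d=27, C=24, tardiness=max(0,24-27)=0
  Job 5: p=3, d=30, C=27, tardiness=max(0,27-30)=0
Total tardiness = 7

7


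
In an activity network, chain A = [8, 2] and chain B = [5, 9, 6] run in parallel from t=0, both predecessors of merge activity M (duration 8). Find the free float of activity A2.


ES(A2) = sum of predecessors on chain A = 8
EF(A2) = ES + duration = 8 + 2 = 10
Successor of A2 is M. ES(M) = max(sum(A), sum(B)) = max(10, 20) = 20
Free float = ES(successor) - EF(current) = 20 - 10 = 10

10


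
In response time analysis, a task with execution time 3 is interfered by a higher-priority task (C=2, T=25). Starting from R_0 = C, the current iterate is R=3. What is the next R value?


R_next = C + ceil(R_prev / T_hp) * C_hp
ceil(3 / 25) = ceil(0.12) = 1
Interference = 1 * 2 = 2
R_next = 3 + 2 = 5

5


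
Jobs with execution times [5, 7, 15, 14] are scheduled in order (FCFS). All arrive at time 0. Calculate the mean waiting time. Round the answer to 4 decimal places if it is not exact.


FCFS order (as given): [5, 7, 15, 14]
Waiting times:
  Job 1: wait = 0
  Job 2: wait = 5
  Job 3: wait = 12
  Job 4: wait = 27
Sum of waiting times = 44
Average waiting time = 44/4 = 11.0

11.0


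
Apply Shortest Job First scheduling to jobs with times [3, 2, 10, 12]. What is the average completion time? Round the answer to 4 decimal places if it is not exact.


SJF order (ascending): [2, 3, 10, 12]
Completion times:
  Job 1: burst=2, C=2
  Job 2: burst=3, C=5
  Job 3: burst=10, C=15
  Job 4: burst=12, C=27
Average completion = 49/4 = 12.25

12.25


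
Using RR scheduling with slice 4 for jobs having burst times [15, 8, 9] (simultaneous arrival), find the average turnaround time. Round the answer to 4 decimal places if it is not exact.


Time quantum = 4
Execution trace:
  J1 runs 4 units, time = 4
  J2 runs 4 units, time = 8
  J3 runs 4 units, time = 12
  J1 runs 4 units, time = 16
  J2 runs 4 units, time = 20
  J3 runs 4 units, time = 24
  J1 runs 4 units, time = 28
  J3 runs 1 units, time = 29
  J1 runs 3 units, time = 32
Finish times: [32, 20, 29]
Average turnaround = 81/3 = 27.0

27.0
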